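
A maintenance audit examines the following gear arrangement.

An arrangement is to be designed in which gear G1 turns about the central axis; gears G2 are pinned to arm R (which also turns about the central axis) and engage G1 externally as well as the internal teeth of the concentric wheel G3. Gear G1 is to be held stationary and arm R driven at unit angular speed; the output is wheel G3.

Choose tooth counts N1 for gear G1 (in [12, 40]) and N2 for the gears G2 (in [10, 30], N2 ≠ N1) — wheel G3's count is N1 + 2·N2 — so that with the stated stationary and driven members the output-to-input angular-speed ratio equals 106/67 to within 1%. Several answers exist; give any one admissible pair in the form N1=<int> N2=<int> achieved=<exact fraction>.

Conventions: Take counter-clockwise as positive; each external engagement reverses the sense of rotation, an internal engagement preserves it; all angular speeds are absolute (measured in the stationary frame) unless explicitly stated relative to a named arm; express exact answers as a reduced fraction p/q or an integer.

N1=39 N2=14 achieved=106/67

design class (target 106/67): planetary set
Willis with ω_sun = 0: ω_ring/ω_arm = (N1+N3)/N3; set equal to 106/67  ⇒  N3/N1 = 1/(106/67 − 1) = 67/39
N3 = N1 + 2·N2  ⇒  N2/N1 = (N3/N1 − 1)/2 = (67/39 − 1)/2 = 14/39
smallest multiple with N1 ≥ 12 and N2 ≥ 10: k = 1  ⇒  N1 = 1·39 = 39, N2 = 1·14 = 14 (N1 ≤ 40, N2 ≤ 30, N2 ≠ N1 ✓), N3 = 39 + 2·14 = 67
check: (N1+N3)/N3 with N1 = 39, N3 = 67 gives 106/67; |achieved − target| = 0 ≤ 53/3350 ✓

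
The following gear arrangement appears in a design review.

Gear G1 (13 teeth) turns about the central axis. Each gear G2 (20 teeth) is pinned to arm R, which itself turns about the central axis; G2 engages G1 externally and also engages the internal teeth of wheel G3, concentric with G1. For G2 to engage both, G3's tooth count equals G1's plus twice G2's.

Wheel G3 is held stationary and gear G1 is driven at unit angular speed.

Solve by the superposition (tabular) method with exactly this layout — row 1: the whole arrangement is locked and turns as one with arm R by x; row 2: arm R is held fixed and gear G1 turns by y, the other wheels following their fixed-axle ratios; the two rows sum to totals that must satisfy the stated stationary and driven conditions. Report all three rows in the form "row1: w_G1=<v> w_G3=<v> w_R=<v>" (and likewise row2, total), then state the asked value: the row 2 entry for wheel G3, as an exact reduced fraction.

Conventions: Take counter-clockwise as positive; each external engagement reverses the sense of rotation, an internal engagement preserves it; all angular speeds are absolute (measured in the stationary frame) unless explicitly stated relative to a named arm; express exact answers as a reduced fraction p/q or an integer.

planetary set (13T centre, 20T on arm, 53T internal) — Willis relation
superposition row 1 [locked train]: every member turns x
row 2 (arm held, sun turns y): ω_ring = −(13/53)·y, ω_arm = 0
boundary: total ω_ring = x − (13/53)·y = 0 and total ω_sun = x + y = 1  ⇒  y = 53/66, x = 13/66
row 2 ring = −(13/53)·53/66 = -13/66
totals (row 1 + row 2): sun 13/66 + 53/66 = 1, ring 13/66 + (-13/66) = 0, arm 13/66 + 0 = 13/66
asked cell (row2, ring) = -13/66

row1: w_G1=13/66 w_G3=13/66 w_R=13/66
row2: w_G1=53/66 w_G3=-13/66 w_R=0
total: w_G1=1 w_G3=0 w_R=13/66
asked value: -13/66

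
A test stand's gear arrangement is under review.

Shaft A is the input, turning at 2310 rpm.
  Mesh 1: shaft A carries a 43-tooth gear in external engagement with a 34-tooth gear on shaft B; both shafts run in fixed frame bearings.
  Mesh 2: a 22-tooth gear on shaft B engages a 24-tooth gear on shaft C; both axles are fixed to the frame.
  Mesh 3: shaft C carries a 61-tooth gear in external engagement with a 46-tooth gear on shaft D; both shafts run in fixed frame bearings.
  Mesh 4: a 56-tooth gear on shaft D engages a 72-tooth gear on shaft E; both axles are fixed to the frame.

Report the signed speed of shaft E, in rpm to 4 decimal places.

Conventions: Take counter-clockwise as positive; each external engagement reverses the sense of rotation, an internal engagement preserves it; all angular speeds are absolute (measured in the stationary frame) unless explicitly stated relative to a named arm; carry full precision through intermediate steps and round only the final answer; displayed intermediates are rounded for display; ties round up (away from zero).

4-mesh fixed-axis compound train (all bearings frame-fixed)
mesh 1 [43T→34T]: ω = 2310.0000×43/34 = 2921.4706 rpm, sense flips to −
mesh 2 [22T→24T]: ω = 2921.4706×22/24 = 2678.0147 rpm, sense flips to +
mesh 3 [61T→46T]: ω = 2678.0147×61/46 = 3551.2804 rpm, sense flips to −
mesh 4 [56T→72T]: ω = 3551.2804×56/72 = 2762.1070 rpm, sense flips to +
signed output speed = +2762.1070 rpm

+2762.1070 rpm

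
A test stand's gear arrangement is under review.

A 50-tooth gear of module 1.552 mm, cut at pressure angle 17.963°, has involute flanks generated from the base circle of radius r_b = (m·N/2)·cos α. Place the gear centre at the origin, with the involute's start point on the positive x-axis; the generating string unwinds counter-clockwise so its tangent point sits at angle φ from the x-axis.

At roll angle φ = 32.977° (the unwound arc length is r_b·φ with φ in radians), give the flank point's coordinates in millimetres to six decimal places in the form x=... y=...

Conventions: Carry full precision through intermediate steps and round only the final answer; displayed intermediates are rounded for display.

single-mesh involute tooth geometry (50T wheel at module 1.552)
pitch radius r_p = m·N/2 = 1.552·50/2 = 38.800000
base radius r_b = r_p·cos α = 38.800000·cos 17.963° = 36.908728
roll angle φ = 32.977° = 0.57555723 rad
x = r_b·(cos φ + φ·sin φ) = 42.524991
y = r_b·(sin φ − φ·cos φ) = 2.268913

x=42.524991 y=2.268913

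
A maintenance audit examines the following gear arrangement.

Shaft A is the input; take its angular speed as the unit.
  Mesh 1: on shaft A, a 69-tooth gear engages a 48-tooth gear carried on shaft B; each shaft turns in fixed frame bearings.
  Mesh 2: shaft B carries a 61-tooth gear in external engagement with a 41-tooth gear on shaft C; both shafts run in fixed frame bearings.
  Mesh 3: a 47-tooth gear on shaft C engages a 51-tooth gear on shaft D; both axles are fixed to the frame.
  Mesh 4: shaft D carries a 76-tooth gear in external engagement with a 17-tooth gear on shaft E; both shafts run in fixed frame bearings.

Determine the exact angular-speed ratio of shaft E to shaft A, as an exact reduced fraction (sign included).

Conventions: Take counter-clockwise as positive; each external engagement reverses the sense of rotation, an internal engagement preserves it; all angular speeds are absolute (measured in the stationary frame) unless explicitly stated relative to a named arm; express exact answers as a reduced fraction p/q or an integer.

1252879/142188

class = fixed-axis compound train [4 meshes; 4 ratios multiply, 4 sense flips]
mesh 1 [69T→48T]: running ratio 23/16, sense −
mesh 2 [61T→41T]: running ratio 1403/656, sense +
mesh 3 [47T→51T]: running ratio 65941/33456, sense −
mesh 4 [76T→17T]: running ratio 1252879/142188, sense +
ω_out/ω_in = 1252879/142188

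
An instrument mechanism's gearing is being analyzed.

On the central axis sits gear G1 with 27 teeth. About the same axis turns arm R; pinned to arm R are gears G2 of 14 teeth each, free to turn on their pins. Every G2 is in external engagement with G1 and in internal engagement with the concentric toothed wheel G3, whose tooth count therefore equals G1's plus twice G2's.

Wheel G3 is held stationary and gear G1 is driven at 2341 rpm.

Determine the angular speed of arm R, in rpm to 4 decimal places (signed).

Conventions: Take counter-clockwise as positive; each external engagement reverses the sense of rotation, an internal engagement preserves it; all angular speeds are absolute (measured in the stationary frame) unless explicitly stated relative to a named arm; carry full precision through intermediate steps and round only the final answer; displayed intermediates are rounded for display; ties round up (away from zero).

planetary set (27T centre, 14T on arm, 55T internal) — Willis relation
normalise by the input: solve with ω_sun = 1, then scale by 2341 rpm
ring teeth: 27 + 2·14 = 55
27(ω_sun−ω_arm) = −55(ω_ring−ω_arm),  ω_ring = 0, ω_sun = 1
27(1−ω_arm) = −55(0−ω_arm)  ⇒  82·ω_arm = 27  ⇒  ω_arm = 27/82
scale: ω_arm = 27/82 × 2341 rpm = +770.8171 rpm

+770.8171 rpm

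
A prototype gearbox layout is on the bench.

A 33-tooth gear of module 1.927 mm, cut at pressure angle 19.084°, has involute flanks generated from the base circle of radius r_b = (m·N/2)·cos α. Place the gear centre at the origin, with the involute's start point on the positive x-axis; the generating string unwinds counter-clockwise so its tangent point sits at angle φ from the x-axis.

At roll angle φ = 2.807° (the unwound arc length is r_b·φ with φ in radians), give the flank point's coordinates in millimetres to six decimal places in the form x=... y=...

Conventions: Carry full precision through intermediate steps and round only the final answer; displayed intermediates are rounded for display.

topology: single-mesh involute geometry — m = 1.927, N = 33
pitch radius r_p = m·N/2 = 1.927·33/2 = 31.795500
base radius r_b = r_p·cos α = 31.795500·cos 19.084° = 30.048027
roll angle φ = 2.807° = 0.04899139 rad
x = r_b·(cos φ + φ·sin φ) = 30.084066
y = r_b·(sin φ − φ·cos φ) = 0.001177

x=30.084066 y=0.001177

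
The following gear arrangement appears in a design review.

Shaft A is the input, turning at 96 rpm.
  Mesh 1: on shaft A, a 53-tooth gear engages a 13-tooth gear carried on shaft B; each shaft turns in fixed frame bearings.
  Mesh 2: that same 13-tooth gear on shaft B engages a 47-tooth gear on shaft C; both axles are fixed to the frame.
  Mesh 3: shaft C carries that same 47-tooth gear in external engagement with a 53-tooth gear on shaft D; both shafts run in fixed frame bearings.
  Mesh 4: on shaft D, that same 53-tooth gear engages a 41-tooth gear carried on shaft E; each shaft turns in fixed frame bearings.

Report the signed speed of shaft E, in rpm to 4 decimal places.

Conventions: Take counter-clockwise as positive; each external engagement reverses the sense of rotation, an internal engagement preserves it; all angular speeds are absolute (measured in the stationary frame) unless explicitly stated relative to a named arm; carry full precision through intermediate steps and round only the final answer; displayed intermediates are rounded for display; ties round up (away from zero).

4-mesh fixed-axis compound train (all bearings frame-fixed)
mesh 1 [53T→13T]: ω = 96.0000×53/13 = 391.3846 rpm, sense flips to −
mesh 2 [13T→47T]: ω = 391.3846×13/47 = 108.2553 rpm, sense flips to +
mesh 3 [47T→53T]: ω = 108.2553×47/53 = 96.0000 rpm, sense flips to −
mesh 4 [53T→41T]: ω = 96.0000×53/41 = 124.0976 rpm, sense flips to +
signed output speed = +124.0976 rpm

+124.0976 rpm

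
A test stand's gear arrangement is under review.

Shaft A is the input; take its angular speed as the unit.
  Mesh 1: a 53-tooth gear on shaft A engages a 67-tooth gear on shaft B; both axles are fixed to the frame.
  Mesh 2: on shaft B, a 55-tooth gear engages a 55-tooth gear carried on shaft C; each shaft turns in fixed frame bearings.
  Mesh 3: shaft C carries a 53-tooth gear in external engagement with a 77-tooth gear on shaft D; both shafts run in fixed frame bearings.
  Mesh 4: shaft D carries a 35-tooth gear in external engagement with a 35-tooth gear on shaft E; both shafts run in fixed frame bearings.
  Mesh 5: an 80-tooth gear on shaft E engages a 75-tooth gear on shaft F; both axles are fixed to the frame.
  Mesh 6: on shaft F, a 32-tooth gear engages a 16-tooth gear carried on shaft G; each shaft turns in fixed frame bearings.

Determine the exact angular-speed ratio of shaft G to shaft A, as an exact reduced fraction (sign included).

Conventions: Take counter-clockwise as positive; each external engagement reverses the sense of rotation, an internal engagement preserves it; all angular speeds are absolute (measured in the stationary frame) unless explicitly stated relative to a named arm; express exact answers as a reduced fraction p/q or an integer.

class = fixed-axis compound train [6 meshes; 6 ratios multiply, 6 sense flips]
mesh 1 [53T→67T]: running ratio 53/67, sense −
mesh 2 [55T→55T]: running ratio 53/67, sense +
mesh 3 [53T→77T]: running ratio 2809/5159, sense −
mesh 4 [35T→35T]: running ratio 2809/5159, sense +
mesh 5 [80T→75T]: running ratio 44944/77385, sense −
mesh 6 [32T→16T]: running ratio 89888/77385, sense +
ω_out/ω_in = 89888/77385

89888/77385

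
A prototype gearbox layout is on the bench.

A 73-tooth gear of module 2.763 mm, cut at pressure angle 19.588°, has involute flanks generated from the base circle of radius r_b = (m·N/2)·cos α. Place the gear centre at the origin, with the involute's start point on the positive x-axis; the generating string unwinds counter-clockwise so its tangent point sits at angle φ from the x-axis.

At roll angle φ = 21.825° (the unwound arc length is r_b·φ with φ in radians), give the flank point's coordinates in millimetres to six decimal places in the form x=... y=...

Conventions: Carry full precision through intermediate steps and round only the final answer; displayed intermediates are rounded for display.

class = single-mesh tooth geometry [base-circle involute, m = 2.763, 73T]
pitch radius r_p = m·N/2 = 2.763·73/2 = 100.849500
base radius r_b = r_p·cos α = 100.849500·cos 19.588° = 95.013106
roll angle φ = 21.825° = 0.38091811 rad
x = r_b·(cos φ + φ·sin φ) = 101.658203
y = r_b·(sin φ − φ·cos φ) = 1.725212

x=101.658203 y=1.725212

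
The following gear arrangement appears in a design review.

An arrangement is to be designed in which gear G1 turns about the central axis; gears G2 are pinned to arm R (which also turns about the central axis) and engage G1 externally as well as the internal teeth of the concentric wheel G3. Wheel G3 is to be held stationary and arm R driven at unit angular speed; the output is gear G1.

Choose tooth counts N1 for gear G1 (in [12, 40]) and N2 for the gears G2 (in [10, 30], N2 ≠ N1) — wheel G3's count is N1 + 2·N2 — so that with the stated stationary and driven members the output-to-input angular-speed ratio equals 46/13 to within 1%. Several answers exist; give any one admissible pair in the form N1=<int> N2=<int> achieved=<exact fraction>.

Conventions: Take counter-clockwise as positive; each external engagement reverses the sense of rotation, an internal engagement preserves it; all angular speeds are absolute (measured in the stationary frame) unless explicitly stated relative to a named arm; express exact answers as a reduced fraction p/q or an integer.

N1=13 N2=10 achieved=46/13

design class (target 46/13): planetary set
Willis with ω_ring = 0: ω_sun/ω_arm = (N1+N3)/N1; set equal to 46/13  ⇒  N3/N1 = 46/13 − 1 = 33/13
N3 = N1 + 2·N2  ⇒  N2/N1 = (N3/N1 − 1)/2 = (33/13 − 1)/2 = 10/13
smallest multiple with N1 ≥ 12 and N2 ≥ 10: k = 1  ⇒  N1 = 1·13 = 13, N2 = 1·10 = 10 (N1 ≤ 40, N2 ≤ 30, N2 ≠ N1 ✓), N3 = 13 + 2·10 = 33
check: (N1+N3)/N1 with N1 = 13, N3 = 33 gives 46/13; |achieved − target| = 0 ≤ 23/650 ✓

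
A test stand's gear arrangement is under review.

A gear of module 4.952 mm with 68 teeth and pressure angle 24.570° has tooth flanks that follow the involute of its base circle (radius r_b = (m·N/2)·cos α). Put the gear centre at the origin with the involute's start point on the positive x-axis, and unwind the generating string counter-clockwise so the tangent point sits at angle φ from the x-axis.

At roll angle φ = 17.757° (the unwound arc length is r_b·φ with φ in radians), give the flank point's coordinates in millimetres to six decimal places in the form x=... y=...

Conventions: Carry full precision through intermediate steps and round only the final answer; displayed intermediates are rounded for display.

x=160.300975 y=1.504814

single-mesh involute tooth geometry (68T wheel at module 4.952)
pitch radius r_p = m·N/2 = 4.952·68/2 = 168.368000
base radius r_b = r_p·cos α = 168.368000·cos 24.570° = 153.122942
roll angle φ = 17.757° = 0.30991812 rad
x = r_b·(cos φ + φ·sin φ) = 160.300975
y = r_b·(sin φ − φ·cos φ) = 1.504814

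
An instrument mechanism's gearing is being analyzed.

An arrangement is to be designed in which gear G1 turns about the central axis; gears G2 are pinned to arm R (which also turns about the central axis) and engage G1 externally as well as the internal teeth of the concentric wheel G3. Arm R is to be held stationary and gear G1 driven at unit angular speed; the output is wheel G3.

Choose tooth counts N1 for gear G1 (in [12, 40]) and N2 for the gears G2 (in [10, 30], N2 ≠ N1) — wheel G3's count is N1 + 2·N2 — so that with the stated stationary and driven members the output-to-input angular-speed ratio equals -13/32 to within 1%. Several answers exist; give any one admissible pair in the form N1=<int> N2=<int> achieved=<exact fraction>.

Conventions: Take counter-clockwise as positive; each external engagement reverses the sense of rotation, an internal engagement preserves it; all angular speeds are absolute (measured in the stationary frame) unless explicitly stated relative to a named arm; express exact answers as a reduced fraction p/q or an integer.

design class (target -13/32): planetary set
Willis with ω_arm = 0: ω_ring/ω_sun = −N1/N3; set equal to -13/32  ⇒  N3/N1 = −1/(-13/32) = 32/13
N3 = N1 + 2·N2  ⇒  N2/N1 = (N3/N1 − 1)/2 = (32/13 − 1)/2 = 19/26
smallest multiple with N1 ≥ 12 and N2 ≥ 10: k = 1  ⇒  N1 = 1·26 = 26, N2 = 1·19 = 19 (N1 ≤ 40, N2 ≤ 30, N2 ≠ N1 ✓), N3 = 26 + 2·19 = 64
check: −N1/N3 with N1 = 26, N3 = 64 gives -13/32; |achieved − target| = 0 ≤ 13/3200 ✓

N1=26 N2=19 achieved=-13/32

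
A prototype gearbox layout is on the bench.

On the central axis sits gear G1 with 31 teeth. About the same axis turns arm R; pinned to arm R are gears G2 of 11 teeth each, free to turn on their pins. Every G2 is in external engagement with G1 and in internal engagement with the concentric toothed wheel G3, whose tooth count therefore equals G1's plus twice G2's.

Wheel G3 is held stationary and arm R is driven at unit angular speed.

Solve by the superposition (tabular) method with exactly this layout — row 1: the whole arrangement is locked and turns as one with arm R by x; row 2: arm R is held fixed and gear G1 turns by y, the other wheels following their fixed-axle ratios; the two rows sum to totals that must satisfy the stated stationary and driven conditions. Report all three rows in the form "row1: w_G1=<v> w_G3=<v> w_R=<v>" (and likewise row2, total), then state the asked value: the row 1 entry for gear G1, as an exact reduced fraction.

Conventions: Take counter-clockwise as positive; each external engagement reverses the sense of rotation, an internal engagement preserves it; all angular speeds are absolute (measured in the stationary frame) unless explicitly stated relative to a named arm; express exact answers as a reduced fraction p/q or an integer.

class = planetary set [G3 = 31+2·11 = 53; Willis about the carrier]
row 1 (train locked, turned with arm): all members turn x
row 2: sun turns y, ring = −(31/53)·y, arm 0
boundary: total ω_ring = x − (31/53)·y = 0 and total ω_arm = x = 1  ⇒  y = 53/31, x = 1
row 2 ring = −(31/53)·53/31 = -1
totals (row 1 + row 2): sun 1 + 53/31 = 84/31, ring 1 + (-1) = 0, arm 1 + 0 = 1
asked cell (row1, sun) = 1

row1: w_G1=1 w_G3=1 w_R=1
row2: w_G1=53/31 w_G3=-1 w_R=0
total: w_G1=84/31 w_G3=0 w_R=1
asked value: 1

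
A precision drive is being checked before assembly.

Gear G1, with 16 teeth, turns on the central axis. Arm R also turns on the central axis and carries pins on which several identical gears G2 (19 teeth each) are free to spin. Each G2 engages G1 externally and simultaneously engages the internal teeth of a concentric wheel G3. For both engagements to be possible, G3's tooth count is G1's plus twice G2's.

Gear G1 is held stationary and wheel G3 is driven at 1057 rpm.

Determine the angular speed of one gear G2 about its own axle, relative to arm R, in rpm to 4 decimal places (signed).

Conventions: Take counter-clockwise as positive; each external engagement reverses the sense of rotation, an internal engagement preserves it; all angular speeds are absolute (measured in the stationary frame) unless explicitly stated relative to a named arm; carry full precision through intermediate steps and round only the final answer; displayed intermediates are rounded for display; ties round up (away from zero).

class = planetary set [G3 = 16+2·19 = 54; Willis about the carrier]
normalise by the input: solve with ω_ring = 1, then scale by 1057 rpm
ring teeth: 16 + 2·19 = 54
16(ω_sun−ω_arm) = −54(ω_ring−ω_arm),  ω_sun = 0, ω_ring = 1
16(0−ω_arm) = −54(1−ω_arm)  ⇒  70·ω_arm = 54  ⇒  ω_arm = 27/35
sun–planet mesh: 16·(0−27/35) = −19·(ω_p−ω_arm)  ⇒  ω_p−ω_arm = 432/665
scale: ω_p−ω_arm = 432/665 × 1057 rpm = +686.6526 rpm

+686.6526 rpm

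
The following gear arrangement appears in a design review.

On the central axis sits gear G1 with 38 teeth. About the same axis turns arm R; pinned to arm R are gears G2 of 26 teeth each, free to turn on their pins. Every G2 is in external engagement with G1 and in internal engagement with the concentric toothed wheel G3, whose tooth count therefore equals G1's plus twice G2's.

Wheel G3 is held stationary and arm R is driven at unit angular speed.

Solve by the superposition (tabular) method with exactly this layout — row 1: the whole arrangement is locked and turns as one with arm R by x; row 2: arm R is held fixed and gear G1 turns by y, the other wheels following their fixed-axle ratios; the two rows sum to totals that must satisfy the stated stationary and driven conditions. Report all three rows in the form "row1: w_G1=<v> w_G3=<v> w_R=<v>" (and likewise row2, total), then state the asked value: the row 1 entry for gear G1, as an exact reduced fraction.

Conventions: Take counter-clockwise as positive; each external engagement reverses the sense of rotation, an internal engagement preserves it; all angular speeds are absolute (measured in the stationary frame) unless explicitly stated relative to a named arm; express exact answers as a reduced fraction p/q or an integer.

row1: w_G1=1 w_G3=1 w_R=1
row2: w_G1=45/19 w_G3=-1 w_R=0
total: w_G1=64/19 w_G3=0 w_R=1
asked value: 1

recognized (axles ride arm R): planetary set, 38/26/90 teeth
superposition row 1 [locked train]: every member turns x
row 2: sun turns y, ring = −(38/90)·y, arm 0
boundary: total ω_ring = x − (38/90)·y = 0 and total ω_arm = x = 1  ⇒  y = 45/19, x = 1
row 2 ring = −(38/90)·45/19 = -1
totals (row 1 + row 2): sun 1 + 45/19 = 64/19, ring 1 + (-1) = 0, arm 1 + 0 = 1
asked cell (row1, sun) = 1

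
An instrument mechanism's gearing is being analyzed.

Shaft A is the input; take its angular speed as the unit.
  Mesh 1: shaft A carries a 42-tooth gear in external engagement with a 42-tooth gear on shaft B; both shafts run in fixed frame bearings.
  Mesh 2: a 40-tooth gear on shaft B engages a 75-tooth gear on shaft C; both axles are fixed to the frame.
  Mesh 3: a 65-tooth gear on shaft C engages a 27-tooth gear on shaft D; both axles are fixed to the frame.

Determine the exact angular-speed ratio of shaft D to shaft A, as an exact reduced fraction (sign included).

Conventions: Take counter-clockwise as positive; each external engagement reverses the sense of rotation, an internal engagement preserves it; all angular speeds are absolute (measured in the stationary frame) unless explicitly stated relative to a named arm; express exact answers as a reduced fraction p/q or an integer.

class = fixed-axis compound train [3 meshes; 3 ratios multiply, 3 sense flips]
mesh 1 [42T→42T]: running ratio 1, sense −
mesh 2 [40T→75T]: running ratio 8/15, sense +
mesh 3 [65T→27T]: running ratio 104/81, sense −
ω_out/ω_in = -104/81

-104/81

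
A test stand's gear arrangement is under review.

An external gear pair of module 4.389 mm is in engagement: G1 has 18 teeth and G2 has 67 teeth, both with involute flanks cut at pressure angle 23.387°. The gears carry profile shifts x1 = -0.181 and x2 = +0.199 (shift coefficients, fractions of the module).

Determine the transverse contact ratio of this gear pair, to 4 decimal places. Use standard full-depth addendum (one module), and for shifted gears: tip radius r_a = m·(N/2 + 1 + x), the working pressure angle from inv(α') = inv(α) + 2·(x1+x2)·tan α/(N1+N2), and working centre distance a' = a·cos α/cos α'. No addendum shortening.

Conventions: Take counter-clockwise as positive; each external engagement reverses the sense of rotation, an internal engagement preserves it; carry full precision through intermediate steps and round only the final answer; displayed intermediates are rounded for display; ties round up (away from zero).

1.5515

topology: single-mesh involute geometry — m = 4.389, 18T/67T pair
base radii: r_b1 = 36.255784, r_b2 = 134.952085
tip radii: r_a1 = 43.095591, r_a2 = 152.293911
inv(α') = inv(23.387°) + 2·(-0.181+0.199)·tan α/(18+67) = 0.02447230  ⇒  α' = 23.44296°
a' = a·cos α / cos α' = 186.5325·cos 23.387°/cos 23.44296° = 186.611413
action lengths: √(r_a1²−r_b1²) = 23.296955, √(r_a2²−r_b2²) = 70.578822
base pitch p_b = π·m·cos α = 12.655656
CR = (23.296955 + 70.578822 − 186.611413·sin 23.44296°)/12.655656 = 1.551484
contact ratio ≈ 1.5515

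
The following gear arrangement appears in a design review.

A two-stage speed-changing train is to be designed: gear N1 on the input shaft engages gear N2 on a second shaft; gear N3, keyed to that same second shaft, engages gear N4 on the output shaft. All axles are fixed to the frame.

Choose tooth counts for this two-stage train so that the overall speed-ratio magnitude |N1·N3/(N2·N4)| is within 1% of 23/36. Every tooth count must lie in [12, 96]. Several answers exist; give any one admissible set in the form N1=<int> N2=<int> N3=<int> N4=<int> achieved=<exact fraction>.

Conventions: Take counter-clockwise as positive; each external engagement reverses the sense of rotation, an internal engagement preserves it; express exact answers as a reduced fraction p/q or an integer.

N1=12 N2=36 N3=23 N4=12 achieved=23/36

2-stage fixed-axis compound train for ratio 23/36
target = 23/36 in lowest terms: an exact hit needs N1·N3 = k·23 and N2·N4 = k·36 for one integer k, every count in [12, 96]; additionally prefer no 1:1 stage (N1 ≠ N2, N3 ≠ N4)
k = 1…11: no 1:1-free in-range split of k·23 and k·36 into factor pairs; take k = 12
k = 12: N1·N3 = 276 = 12·23, N2·N4 = 432 = 36·12
achieved = 12·23/(36·12) = 23/36; |achieved − target| = 0 ≤ 23/3600 ✓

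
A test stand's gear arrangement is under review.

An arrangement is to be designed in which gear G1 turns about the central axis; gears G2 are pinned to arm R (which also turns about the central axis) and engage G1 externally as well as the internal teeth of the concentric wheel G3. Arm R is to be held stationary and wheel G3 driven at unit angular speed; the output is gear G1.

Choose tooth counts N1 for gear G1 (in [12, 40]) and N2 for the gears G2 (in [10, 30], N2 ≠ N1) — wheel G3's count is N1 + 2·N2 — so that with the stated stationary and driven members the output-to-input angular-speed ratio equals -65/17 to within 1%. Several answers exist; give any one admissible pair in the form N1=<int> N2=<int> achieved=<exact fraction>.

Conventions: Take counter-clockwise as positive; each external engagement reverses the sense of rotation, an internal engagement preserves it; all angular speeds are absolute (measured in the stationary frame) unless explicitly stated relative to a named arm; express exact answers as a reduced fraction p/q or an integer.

topology: planetary set — design target -65/17, arm = carrier (Willis)
Willis with ω_arm = 0: ω_sun/ω_ring = −N3/N1; set equal to -65/17  ⇒  N3/N1 = −(-65/17) = 65/17
N3 = N1 + 2·N2  ⇒  N2/N1 = (N3/N1 − 1)/2 = (65/17 − 1)/2 = 24/17
smallest multiple with N1 ≥ 12 and N2 ≥ 10: k = 1  ⇒  N1 = 1·17 = 17, N2 = 1·24 = 24 (N1 ≤ 40, N2 ≤ 30, N2 ≠ N1 ✓), N3 = 17 + 2·24 = 65
check: −N3/N1 with N1 = 17, N3 = 65 gives -65/17; |achieved − target| = 0 ≤ 13/340 ✓

N1=17 N2=24 achieved=-65/17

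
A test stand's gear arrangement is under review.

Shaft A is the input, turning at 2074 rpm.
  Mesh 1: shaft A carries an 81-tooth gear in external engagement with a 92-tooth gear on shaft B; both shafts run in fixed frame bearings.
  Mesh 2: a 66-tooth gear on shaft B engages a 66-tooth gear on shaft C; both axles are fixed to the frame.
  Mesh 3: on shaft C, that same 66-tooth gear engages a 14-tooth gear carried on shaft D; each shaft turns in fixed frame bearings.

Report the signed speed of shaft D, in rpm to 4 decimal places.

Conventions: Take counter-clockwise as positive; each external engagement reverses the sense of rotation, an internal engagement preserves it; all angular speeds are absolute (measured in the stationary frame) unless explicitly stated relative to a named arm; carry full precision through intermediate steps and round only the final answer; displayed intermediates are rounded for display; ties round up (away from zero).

class = fixed-axis compound train [3 meshes; 3 ratios multiply, 3 sense flips]
mesh 1 [81T→92T]: ω = 2074.0000×81/92 = 1826.0217 rpm, sense flips to −
mesh 2 [66T→66T]: ω = 1826.0217×66/66 = 1826.0217 rpm, sense flips to +
mesh 3 [66T→14T]: ω = 1826.0217×66/14 = 8608.3882 rpm, sense flips to −
signed output speed = -8608.3882 rpm

-8608.3882 rpm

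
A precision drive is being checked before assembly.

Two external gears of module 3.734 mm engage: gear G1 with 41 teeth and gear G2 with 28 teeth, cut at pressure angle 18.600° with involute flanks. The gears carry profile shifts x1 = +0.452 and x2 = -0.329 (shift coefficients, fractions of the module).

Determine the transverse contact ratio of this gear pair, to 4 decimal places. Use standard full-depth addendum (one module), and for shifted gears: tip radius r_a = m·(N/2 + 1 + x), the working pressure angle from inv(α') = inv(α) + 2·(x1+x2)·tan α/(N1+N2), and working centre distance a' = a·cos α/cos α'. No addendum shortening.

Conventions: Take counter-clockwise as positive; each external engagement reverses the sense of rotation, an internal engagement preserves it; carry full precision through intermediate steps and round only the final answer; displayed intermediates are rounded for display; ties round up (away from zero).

1.7123

topology: single-mesh involute geometry — m = 3.734, 41T/28T pair
base radii: r_b1 = 72.548828, r_b2 = 49.545541
tip radii: r_a1 = 81.968768, r_a2 = 54.781514
inv(α') = inv(18.600°) + 2·(+0.452-0.329)·tan α/(41+28) = 0.01310577  ⇒  α' = 19.18683°
a' = a·cos α / cos α' = 128.8230·cos 18.600°/cos 19.18683° = 129.275364
action lengths: √(r_a1²−r_b1²) = 38.151624, √(r_a2²−r_b2²) = 23.372069
base pitch p_b = π·m·cos α = 11.117993
CR = (38.151624 + 23.372069 − 129.275364·sin 19.18683°)/11.117993 = 1.712306
contact ratio ≈ 1.7123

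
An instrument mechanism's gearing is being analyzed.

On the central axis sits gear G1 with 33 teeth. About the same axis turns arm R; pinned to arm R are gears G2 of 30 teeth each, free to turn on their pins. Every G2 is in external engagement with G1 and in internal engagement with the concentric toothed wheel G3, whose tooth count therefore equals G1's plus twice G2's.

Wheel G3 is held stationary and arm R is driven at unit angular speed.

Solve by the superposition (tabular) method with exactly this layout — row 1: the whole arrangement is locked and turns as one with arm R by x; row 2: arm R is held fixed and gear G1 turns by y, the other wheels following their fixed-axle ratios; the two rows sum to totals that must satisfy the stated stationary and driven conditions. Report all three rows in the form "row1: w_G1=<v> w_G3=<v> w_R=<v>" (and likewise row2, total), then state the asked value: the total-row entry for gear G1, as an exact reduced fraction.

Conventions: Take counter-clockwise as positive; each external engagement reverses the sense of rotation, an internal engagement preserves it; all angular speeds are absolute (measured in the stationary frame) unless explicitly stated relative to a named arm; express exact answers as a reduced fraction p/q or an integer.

row1: w_G1=1 w_G3=1 w_R=1
row2: w_G1=31/11 w_G3=-1 w_R=0
total: w_G1=42/11 w_G3=0 w_R=1
asked value: 42/11

recognized (axles ride arm R): planetary set, 33/30/93 teeth
row 1: whole set turns with the arm by x
superposition row 2 [arm held]: sun y, ring −(33/93)·y, arm 0
boundary: total ω_ring = x − (33/93)·y = 0 and total ω_arm = x = 1  ⇒  y = 31/11, x = 1
row 2 ring = −(33/93)·31/11 = -1
totals (row 1 + row 2): sun 1 + 31/11 = 42/11, ring 1 + (-1) = 0, arm 1 + 0 = 1
asked cell (total, sun) = 42/11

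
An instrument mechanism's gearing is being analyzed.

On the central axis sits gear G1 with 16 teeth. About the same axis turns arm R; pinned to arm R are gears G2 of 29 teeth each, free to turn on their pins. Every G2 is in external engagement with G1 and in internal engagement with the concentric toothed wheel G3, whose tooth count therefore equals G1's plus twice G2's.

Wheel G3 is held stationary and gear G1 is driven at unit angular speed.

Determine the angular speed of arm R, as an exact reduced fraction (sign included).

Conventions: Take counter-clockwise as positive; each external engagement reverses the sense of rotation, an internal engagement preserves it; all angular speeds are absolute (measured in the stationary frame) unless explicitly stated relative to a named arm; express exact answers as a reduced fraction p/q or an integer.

8/45

planetary set (16T centre, 29T on arm, 74T internal) — Willis relation
ring teeth: 16 + 2·29 = 74
16(ω_sun−ω_arm) = −74(ω_ring−ω_arm),  ω_ring = 0, ω_sun = 1
16(1−ω_arm) = −74(0−ω_arm)  ⇒  90·ω_arm = 16  ⇒  ω_arm = 8/45
exact speed ratio = 8/45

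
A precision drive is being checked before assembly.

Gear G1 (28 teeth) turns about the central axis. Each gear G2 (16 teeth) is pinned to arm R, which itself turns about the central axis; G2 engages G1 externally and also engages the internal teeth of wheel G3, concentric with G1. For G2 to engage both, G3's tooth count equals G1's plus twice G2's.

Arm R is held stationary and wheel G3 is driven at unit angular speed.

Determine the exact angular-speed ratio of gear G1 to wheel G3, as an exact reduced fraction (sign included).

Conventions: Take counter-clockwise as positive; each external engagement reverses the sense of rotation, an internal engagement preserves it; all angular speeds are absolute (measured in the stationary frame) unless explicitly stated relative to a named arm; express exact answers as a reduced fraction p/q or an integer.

planetary set (28T centre, 16T on arm, 60T internal) — Willis relation
ring teeth: 28 + 2·16 = 60
28(ω_sun−ω_arm) = −60(ω_ring−ω_arm),  ω_arm = 0, ω_ring = 1
ω_sun = 0 − (60/28)(1−0) = -15/7
ω_out/ω_in = -15/7

-15/7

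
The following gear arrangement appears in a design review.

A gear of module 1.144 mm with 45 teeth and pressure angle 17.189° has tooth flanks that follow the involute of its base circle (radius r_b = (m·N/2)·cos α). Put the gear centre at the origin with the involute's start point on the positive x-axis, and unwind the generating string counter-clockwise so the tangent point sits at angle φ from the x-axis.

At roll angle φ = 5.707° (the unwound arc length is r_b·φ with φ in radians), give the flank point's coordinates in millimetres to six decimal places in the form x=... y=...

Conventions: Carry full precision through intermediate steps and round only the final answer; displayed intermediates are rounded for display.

topology: single-mesh involute geometry — m = 1.144, N = 45
pitch radius r_p = m·N/2 = 1.144·45/2 = 25.740000
base radius r_b = r_p·cos α = 25.740000·cos 17.189° = 24.590326
roll angle φ = 5.707° = 0.09960594 rad
x = r_b·(cos φ + φ·sin φ) = 24.712008
y = r_b·(sin φ − φ·cos φ) = 0.008092

x=24.712008 y=0.008092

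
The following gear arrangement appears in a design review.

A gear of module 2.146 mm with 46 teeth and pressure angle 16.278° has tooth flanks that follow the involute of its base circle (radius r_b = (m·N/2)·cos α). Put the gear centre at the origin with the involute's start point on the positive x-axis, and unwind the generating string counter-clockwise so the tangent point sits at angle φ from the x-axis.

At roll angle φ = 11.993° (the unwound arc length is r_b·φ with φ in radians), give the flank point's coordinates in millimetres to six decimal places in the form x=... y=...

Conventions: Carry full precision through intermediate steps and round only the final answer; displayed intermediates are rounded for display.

x=48.405978 y=0.144205

class = single-mesh tooth geometry [base-circle involute, m = 2.146, 46T]
pitch radius r_p = m·N/2 = 2.146·46/2 = 49.358000
base radius r_b = r_p·cos α = 49.358000·cos 16.278° = 47.379385
roll angle φ = 11.993° = 0.20931734 rad
x = r_b·(cos φ + φ·sin φ) = 48.405978
y = r_b·(sin φ − φ·cos φ) = 0.144205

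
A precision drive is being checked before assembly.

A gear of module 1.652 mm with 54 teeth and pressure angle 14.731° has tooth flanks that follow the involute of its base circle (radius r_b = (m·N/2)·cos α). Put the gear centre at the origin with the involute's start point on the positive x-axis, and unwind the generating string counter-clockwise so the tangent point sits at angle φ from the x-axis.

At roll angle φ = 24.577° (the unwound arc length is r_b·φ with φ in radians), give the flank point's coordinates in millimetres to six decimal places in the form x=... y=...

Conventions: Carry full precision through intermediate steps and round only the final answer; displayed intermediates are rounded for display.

recognized (one wheel, involute flank): single-mesh tooth geometry, m = 1.652, N = 54
pitch radius r_p = m·N/2 = 1.652·54/2 = 44.604000
base radius r_b = r_p·cos α = 44.604000·cos 14.731° = 43.137881
roll angle φ = 24.577° = 0.42894957 rad
x = r_b·(cos φ + φ·sin φ) = 46.925819
y = r_b·(sin φ − φ·cos φ) = 1.114151

x=46.925819 y=1.114151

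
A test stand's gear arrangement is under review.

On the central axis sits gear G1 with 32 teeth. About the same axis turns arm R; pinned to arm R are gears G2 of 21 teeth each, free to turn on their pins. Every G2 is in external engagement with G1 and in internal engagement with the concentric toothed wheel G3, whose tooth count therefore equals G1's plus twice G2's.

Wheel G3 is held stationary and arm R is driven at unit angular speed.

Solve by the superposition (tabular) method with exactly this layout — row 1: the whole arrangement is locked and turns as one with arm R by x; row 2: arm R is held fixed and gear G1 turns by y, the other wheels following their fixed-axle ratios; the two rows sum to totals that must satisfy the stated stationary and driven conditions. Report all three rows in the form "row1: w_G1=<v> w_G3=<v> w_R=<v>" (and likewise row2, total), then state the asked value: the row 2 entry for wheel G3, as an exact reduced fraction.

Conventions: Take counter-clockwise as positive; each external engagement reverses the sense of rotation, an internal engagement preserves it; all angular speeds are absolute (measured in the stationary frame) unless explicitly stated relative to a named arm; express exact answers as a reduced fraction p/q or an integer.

topology: planetary set — G1 32T / G2 21T / G3 74T, arm = carrier (Willis)
row 1 — lock + rotate with arm: ω_sun = ω_ring = ω_arm = x
row 2: sun turns y, ring = −(32/74)·y, arm 0
boundary: total ω_ring = x − (32/74)·y = 0 and total ω_arm = x = 1  ⇒  y = 37/16, x = 1
row 2 ring = −(32/74)·37/16 = -1
totals (row 1 + row 2): sun 1 + 37/16 = 53/16, ring 1 + (-1) = 0, arm 1 + 0 = 1
asked cell (row2, ring) = -1

row1: w_G1=1 w_G3=1 w_R=1
row2: w_G1=37/16 w_G3=-1 w_R=0
total: w_G1=53/16 w_G3=0 w_R=1
asked value: -1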